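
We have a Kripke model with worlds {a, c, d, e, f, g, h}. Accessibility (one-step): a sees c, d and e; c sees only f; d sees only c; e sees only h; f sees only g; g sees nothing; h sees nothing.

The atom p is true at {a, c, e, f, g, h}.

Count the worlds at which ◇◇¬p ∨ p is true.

a: ◇◇¬p is F, p is T. ✓
c: ◇◇¬p is F, p is T. ✓
d: ◇◇¬p is F, p is F. ✗
e: ◇◇¬p is F, p is T. ✓
f: ◇◇¬p is F, p is T. ✓
g: ◇◇¬p is F, p is T. ✓
h: ◇◇¬p is F, p is T. ✓
Satisfying worlds: {a, c, e, f, g, h}.

6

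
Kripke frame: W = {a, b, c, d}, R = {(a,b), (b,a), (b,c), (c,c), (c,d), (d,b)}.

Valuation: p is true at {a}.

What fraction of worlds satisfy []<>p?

a: successors {b}; <>p there: b:T. ✓
b: successors {a, c}; <>p there: a:F, c:F. ✗
c: successors {c, d}; <>p there: c:F, d:F. ✗
d: successors {b}; <>p there: b:T. ✓
That's 2 of 4 worlds, so 2/4 = 1/2.

1/2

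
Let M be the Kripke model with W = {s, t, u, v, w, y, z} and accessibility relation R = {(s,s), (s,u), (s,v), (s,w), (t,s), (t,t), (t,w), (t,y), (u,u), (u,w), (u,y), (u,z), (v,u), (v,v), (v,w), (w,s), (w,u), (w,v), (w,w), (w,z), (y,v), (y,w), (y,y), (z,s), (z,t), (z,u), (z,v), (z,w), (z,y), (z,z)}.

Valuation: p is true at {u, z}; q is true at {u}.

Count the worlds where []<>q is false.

s: successors {s, u, v, w}; <>q there: s:T, u:T, v:T, w:T. ✓
t: successors {s, t, w, y}; <>q there: s:T, t:F, w:T, y:F. ✗
u: successors {u, w, y, z}; <>q there: u:T, w:T, y:F, z:T. ✗
v: successors {u, v, w}; <>q there: u:T, v:T, w:T. ✓
w: successors {s, u, v, w, z}; <>q there: s:T, u:T, v:T, w:T, z:T. ✓
y: successors {v, w, y}; <>q there: v:T, w:T, y:F. ✗
z: successors {s, t, u, v, w, y, z}; <>q there: s:T, t:F, u:T, v:T, w:T, y:F, z:T. ✗
Satisfying worlds: {s, v, w}.
So []<>q fails at the other 4 worlds.

4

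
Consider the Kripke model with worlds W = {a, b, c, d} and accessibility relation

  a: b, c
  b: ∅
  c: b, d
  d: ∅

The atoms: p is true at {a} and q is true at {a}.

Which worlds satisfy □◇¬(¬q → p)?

{b, d}

a: successors {b, c}; ◇¬(¬q → p) there: b:F, c:T. ✗
b: no successors, so □◇¬(¬q → p) holds vacuously. ✓
c: successors {b, d}; ◇¬(¬q → p) there: b:F, d:F. ✗
d: no successors, so □◇¬(¬q → p) holds vacuously. ✓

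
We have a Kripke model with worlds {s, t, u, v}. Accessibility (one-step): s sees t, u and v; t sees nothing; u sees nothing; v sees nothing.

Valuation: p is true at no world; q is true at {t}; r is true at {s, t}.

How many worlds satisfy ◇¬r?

1

s: successors {t, u, v}; ¬r there: t:F, u:T, v:T. ✓
t: no successors, so ◇¬r fails. ✗
u: no successors, so ◇¬r fails. ✗
v: no successors, so ◇¬r fails. ✗
Satisfying worlds: {s}.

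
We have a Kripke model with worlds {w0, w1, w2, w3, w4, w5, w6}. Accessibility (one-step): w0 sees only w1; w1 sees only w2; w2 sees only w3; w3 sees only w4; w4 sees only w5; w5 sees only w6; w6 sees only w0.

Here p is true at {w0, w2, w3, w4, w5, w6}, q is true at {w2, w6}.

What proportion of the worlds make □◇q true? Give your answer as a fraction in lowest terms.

w0: successors {w1}; ◇q there: w1:T. ✓
w1: successors {w2}; ◇q there: w2:F. ✗
w2: successors {w3}; ◇q there: w3:F. ✗
w3: successors {w4}; ◇q there: w4:F. ✗
w4: successors {w5}; ◇q there: w5:T. ✓
w5: successors {w6}; ◇q there: w6:F. ✗
w6: successors {w0}; ◇q there: w0:F. ✗
That's 2 of 7 worlds, so 2/7.

2/7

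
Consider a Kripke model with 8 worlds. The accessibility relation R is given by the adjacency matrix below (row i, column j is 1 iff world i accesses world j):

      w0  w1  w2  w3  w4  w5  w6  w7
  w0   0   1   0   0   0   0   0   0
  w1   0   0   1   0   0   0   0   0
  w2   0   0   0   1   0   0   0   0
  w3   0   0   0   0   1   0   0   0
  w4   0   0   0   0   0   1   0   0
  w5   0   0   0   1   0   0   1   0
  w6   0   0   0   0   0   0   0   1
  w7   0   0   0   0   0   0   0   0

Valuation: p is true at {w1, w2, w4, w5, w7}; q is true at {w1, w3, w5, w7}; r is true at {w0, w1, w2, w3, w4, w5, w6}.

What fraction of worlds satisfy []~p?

3/8

w0: successors {w1}; ~p there: w1:F. ✗
w1: successors {w2}; ~p there: w2:F. ✗
w2: successors {w3}; ~p there: w3:T. ✓
w3: successors {w4}; ~p there: w4:F. ✗
w4: successors {w5}; ~p there: w5:F. ✗
w5: successors {w3, w6}; ~p there: w3:T, w6:T. ✓
w6: successors {w7}; ~p there: w7:F. ✗
w7: no successors, so []~p holds vacuously. ✓
That's 3 of 8 worlds, so 3/8.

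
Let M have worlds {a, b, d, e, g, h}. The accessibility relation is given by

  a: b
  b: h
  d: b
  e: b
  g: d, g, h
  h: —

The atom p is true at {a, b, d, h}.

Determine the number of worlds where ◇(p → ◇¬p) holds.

1

a: successors {b}; p → ◇¬p there: b:F. ✗
b: successors {h}; p → ◇¬p there: h:F. ✗
d: successors {b}; p → ◇¬p there: b:F. ✗
e: successors {b}; p → ◇¬p there: b:F. ✗
g: successors {d, g, h}; p → ◇¬p there: d:F, g:T, h:F. ✓
h: no successors, so ◇(p → ◇¬p) fails. ✗
Satisfying worlds: {g}.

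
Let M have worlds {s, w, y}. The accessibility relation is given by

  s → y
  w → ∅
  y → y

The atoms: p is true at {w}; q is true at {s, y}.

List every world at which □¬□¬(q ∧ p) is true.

{w}

s: successors {y}; ¬□¬(q ∧ p) there: y:F. ✗
w: no successors, so □¬□¬(q ∧ p) holds vacuously. ✓
y: successors {y}; ¬□¬(q ∧ p) there: y:F. ✗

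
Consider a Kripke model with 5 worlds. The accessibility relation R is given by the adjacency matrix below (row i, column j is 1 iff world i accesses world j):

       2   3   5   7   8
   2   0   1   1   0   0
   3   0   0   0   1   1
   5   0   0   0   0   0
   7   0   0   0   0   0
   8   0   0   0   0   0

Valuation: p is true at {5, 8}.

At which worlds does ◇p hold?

2: successors {3, 5}; p there: 3:F, 5:T. ✓
3: successors {7, 8}; p there: 7:F, 8:T. ✓
5: no successors, so ◇p fails. ✗
7: no successors, so ◇p fails. ✗
8: no successors, so ◇p fails. ✗

{2, 3}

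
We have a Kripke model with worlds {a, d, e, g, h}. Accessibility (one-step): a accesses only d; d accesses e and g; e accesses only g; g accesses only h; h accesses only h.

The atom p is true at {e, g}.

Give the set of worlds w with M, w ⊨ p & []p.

{e}

a: p is F, []p is F. ✗
d: p is F, []p is T. ✗
e: p is T, []p is T. ✓
g: p is T, []p is F. ✗
h: p is F, []p is F. ✗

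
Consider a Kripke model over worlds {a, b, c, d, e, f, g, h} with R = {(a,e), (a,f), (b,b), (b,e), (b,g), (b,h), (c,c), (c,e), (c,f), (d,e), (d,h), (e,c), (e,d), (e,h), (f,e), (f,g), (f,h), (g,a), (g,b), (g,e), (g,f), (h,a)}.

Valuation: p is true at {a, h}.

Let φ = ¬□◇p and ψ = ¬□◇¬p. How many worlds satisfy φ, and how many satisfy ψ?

4 and 4

For ¬□◇p:
a: □◇p is T. ✗
b: □◇p is T. ✗
c: □◇p is F. ✓
d: □◇p is T. ✗
e: □◇p is F. ✓
f: □◇p is T. ✗
g: □◇p is F. ✓
h: □◇p is F. ✓
— 4 worlds.
For ¬□◇¬p:
a: □◇¬p is T. ✗
b: □◇¬p is F. ✓
c: □◇¬p is T. ✗
d: □◇¬p is F. ✓
e: □◇¬p is F. ✓
f: □◇¬p is F. ✓
g: □◇¬p is T. ✗
h: □◇¬p is T. ✗
— 4 worlds.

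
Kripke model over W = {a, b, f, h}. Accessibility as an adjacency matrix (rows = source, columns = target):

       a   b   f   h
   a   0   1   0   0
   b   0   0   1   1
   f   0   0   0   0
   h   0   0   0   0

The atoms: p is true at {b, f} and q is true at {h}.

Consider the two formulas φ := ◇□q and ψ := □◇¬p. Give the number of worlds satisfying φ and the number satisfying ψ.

1 and 3

For ◇□q:
a: successors {b}; □q there: b:F. ✗
b: successors {f, h}; □q there: f:T, h:T. ✓
f: no successors, so ◇□q fails. ✗
h: no successors, so ◇□q fails. ✗
— 1 world.
For □◇¬p:
a: successors {b}; ◇¬p there: b:T. ✓
b: successors {f, h}; ◇¬p there: f:F, h:F. ✗
f: no successors, so □◇¬p holds vacuously. ✓
h: no successors, so □◇¬p holds vacuously. ✓
— 3 worlds.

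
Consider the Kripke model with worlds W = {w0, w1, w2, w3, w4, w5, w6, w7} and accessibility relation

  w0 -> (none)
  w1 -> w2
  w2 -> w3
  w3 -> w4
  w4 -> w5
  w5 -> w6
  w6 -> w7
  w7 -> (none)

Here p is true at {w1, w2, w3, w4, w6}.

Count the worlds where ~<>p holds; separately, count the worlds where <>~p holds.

4 and 2

For ~<>p:
w0: <>p is F. ✓
w1: <>p is T. ✗
w2: <>p is T. ✗
w3: <>p is T. ✗
w4: <>p is F. ✓
w5: <>p is T. ✗
w6: <>p is F. ✓
w7: <>p is F. ✓
— 4 worlds.
For <>~p:
w0: no successors, so <>~p fails. ✗
w1: successors {w2}; ~p there: w2:F. ✗
w2: successors {w3}; ~p there: w3:F. ✗
w3: successors {w4}; ~p there: w4:F. ✗
w4: successors {w5}; ~p there: w5:T. ✓
w5: successors {w6}; ~p there: w6:F. ✗
w6: successors {w7}; ~p there: w7:T. ✓
w7: no successors, so <>~p fails. ✗
— 2 worlds.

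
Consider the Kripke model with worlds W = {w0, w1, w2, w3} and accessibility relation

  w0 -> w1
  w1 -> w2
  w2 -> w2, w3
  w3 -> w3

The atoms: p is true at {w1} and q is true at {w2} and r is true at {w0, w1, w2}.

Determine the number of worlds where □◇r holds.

2

w0: successors {w1}; ◇r there: w1:T. ✓
w1: successors {w2}; ◇r there: w2:T. ✓
w2: successors {w2, w3}; ◇r there: w2:T, w3:F. ✗
w3: successors {w3}; ◇r there: w3:F. ✗
Satisfying worlds: {w0, w1}.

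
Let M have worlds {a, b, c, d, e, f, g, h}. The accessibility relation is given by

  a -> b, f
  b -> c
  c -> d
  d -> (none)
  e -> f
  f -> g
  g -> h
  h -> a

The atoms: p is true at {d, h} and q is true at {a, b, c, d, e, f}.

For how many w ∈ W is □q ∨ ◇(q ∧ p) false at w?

a: □q is T, ◇(q ∧ p) is F. ✓
b: □q is T, ◇(q ∧ p) is F. ✓
c: □q is T, ◇(q ∧ p) is T. ✓
d: □q is T, ◇(q ∧ p) is F. ✓
e: □q is T, ◇(q ∧ p) is F. ✓
f: □q is F, ◇(q ∧ p) is F. ✗
g: □q is F, ◇(q ∧ p) is F. ✗
h: □q is T, ◇(q ∧ p) is F. ✓
Satisfying worlds: {a, b, c, d, e, h}.
So □q ∨ ◇(q ∧ p) fails at the other 2 worlds.

2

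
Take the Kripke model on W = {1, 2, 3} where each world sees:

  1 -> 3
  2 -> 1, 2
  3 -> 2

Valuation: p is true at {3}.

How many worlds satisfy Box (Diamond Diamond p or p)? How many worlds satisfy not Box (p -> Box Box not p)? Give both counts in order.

For Box (Diamond Diamond p or p):
1: successors {3}; Diamond Diamond p or p there: 3:T. ✓
2: successors {1, 2}; Diamond Diamond p or p there: 1:F, 2:T. ✗
3: successors {2}; Diamond Diamond p or p there: 2:T. ✓
— 2 worlds.
For not Box (p -> Box Box not p):
1: Box (p -> Box Box not p) is T. ✗
2: Box (p -> Box Box not p) is T. ✗
3: Box (p -> Box Box not p) is T. ✗
— 0 worlds.

2 and 0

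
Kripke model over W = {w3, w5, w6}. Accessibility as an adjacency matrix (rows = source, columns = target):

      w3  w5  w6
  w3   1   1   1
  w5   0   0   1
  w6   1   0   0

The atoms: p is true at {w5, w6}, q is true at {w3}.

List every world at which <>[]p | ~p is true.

w3: <>[]p is T, ~p is T. ✓
w5: <>[]p is F, ~p is F. ✗
w6: <>[]p is F, ~p is F. ✗

{w3}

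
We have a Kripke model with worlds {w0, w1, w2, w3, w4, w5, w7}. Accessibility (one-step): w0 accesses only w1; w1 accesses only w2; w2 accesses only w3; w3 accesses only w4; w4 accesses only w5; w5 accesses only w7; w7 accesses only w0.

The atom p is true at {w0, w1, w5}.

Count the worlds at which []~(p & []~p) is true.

5

w0: successors {w1}; ~(p & []~p) there: w1:F. ✗
w1: successors {w2}; ~(p & []~p) there: w2:T. ✓
w2: successors {w3}; ~(p & []~p) there: w3:T. ✓
w3: successors {w4}; ~(p & []~p) there: w4:T. ✓
w4: successors {w5}; ~(p & []~p) there: w5:F. ✗
w5: successors {w7}; ~(p & []~p) there: w7:T. ✓
w7: successors {w0}; ~(p & []~p) there: w0:T. ✓
Satisfying worlds: {w1, w2, w3, w5, w7}.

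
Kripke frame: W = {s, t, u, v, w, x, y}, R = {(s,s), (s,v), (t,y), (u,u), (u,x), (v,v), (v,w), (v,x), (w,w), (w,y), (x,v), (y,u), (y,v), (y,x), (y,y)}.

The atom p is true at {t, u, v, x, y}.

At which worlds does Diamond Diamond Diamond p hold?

s: successors {s, v}; Diamond Diamond p there: s:T, v:T. ✓
t: successors {y}; Diamond Diamond p there: y:T. ✓
u: successors {u, x}; Diamond Diamond p there: u:T, x:T. ✓
v: successors {v, w, x}; Diamond Diamond p there: v:T, w:T, x:T. ✓
w: successors {w, y}; Diamond Diamond p there: w:T, y:T. ✓
x: successors {v}; Diamond Diamond p there: v:T. ✓
y: successors {u, v, x, y}; Diamond Diamond p there: u:T, v:T, x:T, y:T. ✓

{s, t, u, v, w, x, y}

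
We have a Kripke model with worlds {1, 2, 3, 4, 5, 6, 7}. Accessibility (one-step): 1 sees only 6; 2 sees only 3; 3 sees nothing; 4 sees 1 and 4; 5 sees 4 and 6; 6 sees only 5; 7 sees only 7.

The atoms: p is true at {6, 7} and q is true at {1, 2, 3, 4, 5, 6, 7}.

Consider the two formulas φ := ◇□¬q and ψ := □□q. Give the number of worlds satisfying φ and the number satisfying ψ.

1 and 7

For ◇□¬q:
1: successors {6}; □¬q there: 6:F. ✗
2: successors {3}; □¬q there: 3:T. ✓
3: no successors, so ◇□¬q fails. ✗
4: successors {1, 4}; □¬q there: 1:F, 4:F. ✗
5: successors {4, 6}; □¬q there: 4:F, 6:F. ✗
6: successors {5}; □¬q there: 5:F. ✗
7: successors {7}; □¬q there: 7:F. ✗
— 1 world.
For □□q:
1: successors {6}; □q there: 6:T. ✓
2: successors {3}; □q there: 3:T. ✓
3: no successors, so □□q holds vacuously. ✓
4: successors {1, 4}; □q there: 1:T, 4:T. ✓
5: successors {4, 6}; □q there: 4:T, 6:T. ✓
6: successors {5}; □q there: 5:T. ✓
7: successors {7}; □q there: 7:T. ✓
— 7 worlds.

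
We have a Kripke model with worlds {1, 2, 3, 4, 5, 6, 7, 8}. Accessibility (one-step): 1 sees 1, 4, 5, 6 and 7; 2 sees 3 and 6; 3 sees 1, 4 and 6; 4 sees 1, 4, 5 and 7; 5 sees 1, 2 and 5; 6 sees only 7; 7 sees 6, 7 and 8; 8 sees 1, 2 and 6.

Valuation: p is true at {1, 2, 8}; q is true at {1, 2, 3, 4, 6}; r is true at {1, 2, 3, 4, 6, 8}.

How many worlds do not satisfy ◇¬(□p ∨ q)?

1: successors {1, 4, 5, 6, 7}; ¬(□p ∨ q) there: 1:F, 4:F, 5:T, 6:F, 7:T. ✓
2: successors {3, 6}; ¬(□p ∨ q) there: 3:F, 6:F. ✗
3: successors {1, 4, 6}; ¬(□p ∨ q) there: 1:F, 4:F, 6:F. ✗
4: successors {1, 4, 5, 7}; ¬(□p ∨ q) there: 1:F, 4:F, 5:T, 7:T. ✓
5: successors {1, 2, 5}; ¬(□p ∨ q) there: 1:F, 2:F, 5:T. ✓
6: successors {7}; ¬(□p ∨ q) there: 7:T. ✓
7: successors {6, 7, 8}; ¬(□p ∨ q) there: 6:F, 7:T, 8:T. ✓
8: successors {1, 2, 6}; ¬(□p ∨ q) there: 1:F, 2:F, 6:F. ✗
Satisfying worlds: {1, 4, 5, 6, 7}.
So ◇¬(□p ∨ q) fails at the other 3 worlds.

3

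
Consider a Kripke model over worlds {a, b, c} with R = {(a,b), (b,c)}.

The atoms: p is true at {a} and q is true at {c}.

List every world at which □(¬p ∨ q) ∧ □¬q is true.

a: □(¬p ∨ q) is T, □¬q is T. ✓
b: □(¬p ∨ q) is T, □¬q is F. ✗
c: □(¬p ∨ q) is T, □¬q is T. ✓

{a, c}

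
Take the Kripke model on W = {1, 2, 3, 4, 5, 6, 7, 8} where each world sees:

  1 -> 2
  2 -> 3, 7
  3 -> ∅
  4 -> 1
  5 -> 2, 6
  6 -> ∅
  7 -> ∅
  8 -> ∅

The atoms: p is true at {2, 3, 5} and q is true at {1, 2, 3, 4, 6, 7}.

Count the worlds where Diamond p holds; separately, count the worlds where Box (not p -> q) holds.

3 and 8

For Diamond p:
1: successors {2}; p there: 2:T. ✓
2: successors {3, 7}; p there: 3:T, 7:F. ✓
3: no successors, so Diamond p fails. ✗
4: successors {1}; p there: 1:F. ✗
5: successors {2, 6}; p there: 2:T, 6:F. ✓
6: no successors, so Diamond p fails. ✗
7: no successors, so Diamond p fails. ✗
8: no successors, so Diamond p fails. ✗
— 3 worlds.
For Box (not p -> q):
1: successors {2}; not p -> q there: 2:T. ✓
2: successors {3, 7}; not p -> q there: 3:T, 7:T. ✓
3: no successors, so Box (not p -> q) holds vacuously. ✓
4: successors {1}; not p -> q there: 1:T. ✓
5: successors {2, 6}; not p -> q there: 2:T, 6:T. ✓
6: no successors, so Box (not p -> q) holds vacuously. ✓
7: no successors, so Box (not p -> q) holds vacuously. ✓
8: no successors, so Box (not p -> q) holds vacuously. ✓
— 8 worlds.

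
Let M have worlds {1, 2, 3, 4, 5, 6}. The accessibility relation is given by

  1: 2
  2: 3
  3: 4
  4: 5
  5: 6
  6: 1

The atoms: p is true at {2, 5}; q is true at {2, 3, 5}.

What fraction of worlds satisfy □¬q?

1/2

1: successors {2}; ¬q there: 2:F. ✗
2: successors {3}; ¬q there: 3:F. ✗
3: successors {4}; ¬q there: 4:T. ✓
4: successors {5}; ¬q there: 5:F. ✗
5: successors {6}; ¬q there: 6:T. ✓
6: successors {1}; ¬q there: 1:T. ✓
That's 3 of 6 worlds, so 3/6 = 1/2.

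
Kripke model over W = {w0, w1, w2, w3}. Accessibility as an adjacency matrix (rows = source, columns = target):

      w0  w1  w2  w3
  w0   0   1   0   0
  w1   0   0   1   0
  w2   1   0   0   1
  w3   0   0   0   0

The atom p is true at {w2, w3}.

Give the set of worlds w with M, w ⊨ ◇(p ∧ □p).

{w2}

w0: successors {w1}; p ∧ □p there: w1:F. ✗
w1: successors {w2}; p ∧ □p there: w2:F. ✗
w2: successors {w0, w3}; p ∧ □p there: w0:F, w3:T. ✓
w3: no successors, so ◇(p ∧ □p) fails. ✗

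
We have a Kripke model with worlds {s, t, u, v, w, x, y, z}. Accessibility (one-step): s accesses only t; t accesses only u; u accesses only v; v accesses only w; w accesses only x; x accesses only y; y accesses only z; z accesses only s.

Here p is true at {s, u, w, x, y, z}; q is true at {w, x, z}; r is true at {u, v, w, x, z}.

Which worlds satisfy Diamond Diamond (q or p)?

s: successors {t}; Diamond (q or p) there: t:T. ✓
t: successors {u}; Diamond (q or p) there: u:F. ✗
u: successors {v}; Diamond (q or p) there: v:T. ✓
v: successors {w}; Diamond (q or p) there: w:T. ✓
w: successors {x}; Diamond (q or p) there: x:T. ✓
x: successors {y}; Diamond (q or p) there: y:T. ✓
y: successors {z}; Diamond (q or p) there: z:T. ✓
z: successors {s}; Diamond (q or p) there: s:F. ✗

{s, u, v, w, x, y}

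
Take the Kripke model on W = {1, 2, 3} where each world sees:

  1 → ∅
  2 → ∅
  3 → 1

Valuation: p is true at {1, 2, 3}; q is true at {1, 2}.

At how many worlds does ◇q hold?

1: no successors, so ◇q fails. ✗
2: no successors, so ◇q fails. ✗
3: successors {1}; q there: 1:T. ✓
Satisfying worlds: {3}.

1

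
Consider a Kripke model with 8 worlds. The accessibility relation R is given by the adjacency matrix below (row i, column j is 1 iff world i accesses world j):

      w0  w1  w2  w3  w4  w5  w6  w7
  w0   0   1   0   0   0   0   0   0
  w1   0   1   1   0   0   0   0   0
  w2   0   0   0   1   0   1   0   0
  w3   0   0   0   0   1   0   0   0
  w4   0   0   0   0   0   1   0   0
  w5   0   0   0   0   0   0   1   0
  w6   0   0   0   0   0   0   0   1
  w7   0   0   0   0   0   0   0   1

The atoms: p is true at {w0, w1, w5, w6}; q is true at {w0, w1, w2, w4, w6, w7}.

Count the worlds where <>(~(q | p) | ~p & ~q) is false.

w0: successors {w1}; ~(q | p) | ~p & ~q there: w1:F. ✗
w1: successors {w1, w2}; ~(q | p) | ~p & ~q there: w1:F, w2:F. ✗
w2: successors {w3, w5}; ~(q | p) | ~p & ~q there: w3:T, w5:F. ✓
w3: successors {w4}; ~(q | p) | ~p & ~q there: w4:F. ✗
w4: successors {w5}; ~(q | p) | ~p & ~q there: w5:F. ✗
w5: successors {w6}; ~(q | p) | ~p & ~q there: w6:F. ✗
w6: successors {w7}; ~(q | p) | ~p & ~q there: w7:F. ✗
w7: successors {w7}; ~(q | p) | ~p & ~q there: w7:F. ✗
Satisfying worlds: {w2}.
So <>(~(q | p) | ~p & ~q) fails at the other 7 worlds.

7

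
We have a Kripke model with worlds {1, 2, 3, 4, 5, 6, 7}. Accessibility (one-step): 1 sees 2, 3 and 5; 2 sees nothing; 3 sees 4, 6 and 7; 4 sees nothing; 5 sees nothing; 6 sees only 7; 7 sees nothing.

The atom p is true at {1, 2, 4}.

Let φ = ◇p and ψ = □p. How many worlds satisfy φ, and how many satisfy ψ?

For ◇p:
1: successors {2, 3, 5}; p there: 2:T, 3:F, 5:F. ✓
2: no successors, so ◇p fails. ✗
3: successors {4, 6, 7}; p there: 4:T, 6:F, 7:F. ✓
4: no successors, so ◇p fails. ✗
5: no successors, so ◇p fails. ✗
6: successors {7}; p there: 7:F. ✗
7: no successors, so ◇p fails. ✗
— 2 worlds.
For □p:
1: successors {2, 3, 5}; p there: 2:T, 3:F, 5:F. ✗
2: no successors, so □p holds vacuously. ✓
3: successors {4, 6, 7}; p there: 4:T, 6:F, 7:F. ✗
4: no successors, so □p holds vacuously. ✓
5: no successors, so □p holds vacuously. ✓
6: successors {7}; p there: 7:F. ✗
7: no successors, so □p holds vacuously. ✓
— 4 worlds.

2 and 4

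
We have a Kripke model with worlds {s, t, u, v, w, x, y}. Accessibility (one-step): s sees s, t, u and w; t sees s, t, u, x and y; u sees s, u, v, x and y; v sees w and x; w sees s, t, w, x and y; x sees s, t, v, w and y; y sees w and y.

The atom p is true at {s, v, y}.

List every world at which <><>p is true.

s: successors {s, t, u, w}; <>p there: s:T, t:T, u:T, w:T. ✓
t: successors {s, t, u, x, y}; <>p there: s:T, t:T, u:T, x:T, y:T. ✓
u: successors {s, u, v, x, y}; <>p there: s:T, u:T, v:F, x:T, y:T. ✓
v: successors {w, x}; <>p there: w:T, x:T. ✓
w: successors {s, t, w, x, y}; <>p there: s:T, t:T, w:T, x:T, y:T. ✓
x: successors {s, t, v, w, y}; <>p there: s:T, t:T, v:F, w:T, y:T. ✓
y: successors {w, y}; <>p there: w:T, y:T. ✓

{s, t, u, v, w, x, y}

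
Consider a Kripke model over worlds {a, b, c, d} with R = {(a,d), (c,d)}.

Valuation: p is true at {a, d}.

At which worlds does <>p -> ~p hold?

a: <>p is T, ~p is F. ✗
b: <>p is F, ~p is T. ✓
c: <>p is T, ~p is T. ✓
d: <>p is F, ~p is F. ✓

{b, c, d}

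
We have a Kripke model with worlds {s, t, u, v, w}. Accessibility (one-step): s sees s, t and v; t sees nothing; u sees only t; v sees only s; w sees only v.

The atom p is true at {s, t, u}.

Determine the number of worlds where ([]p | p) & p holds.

s: []p | p is T, p is T. ✓
t: []p | p is T, p is T. ✓
u: []p | p is T, p is T. ✓
v: []p | p is T, p is F. ✗
w: []p | p is F, p is F. ✗
Satisfying worlds: {s, t, u}.

3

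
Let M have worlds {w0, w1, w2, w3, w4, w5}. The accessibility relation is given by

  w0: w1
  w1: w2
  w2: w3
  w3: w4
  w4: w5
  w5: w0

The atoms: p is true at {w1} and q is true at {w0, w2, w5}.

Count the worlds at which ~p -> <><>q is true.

w0: ~p is T, <><>q is T. ✓
w1: ~p is F, <><>q is F. ✓
w2: ~p is T, <><>q is F. ✗
w3: ~p is T, <><>q is T. ✓
w4: ~p is T, <><>q is T. ✓
w5: ~p is T, <><>q is F. ✗
Satisfying worlds: {w0, w1, w3, w4}.

4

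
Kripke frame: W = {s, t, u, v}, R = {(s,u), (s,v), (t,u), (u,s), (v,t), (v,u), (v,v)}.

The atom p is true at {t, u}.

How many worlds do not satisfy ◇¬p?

1

s: successors {u, v}; ¬p there: u:F, v:T. ✓
t: successors {u}; ¬p there: u:F. ✗
u: successors {s}; ¬p there: s:T. ✓
v: successors {t, u, v}; ¬p there: t:F, u:F, v:T. ✓
Satisfying worlds: {s, u, v}.
So ◇¬p fails at the other 1 world.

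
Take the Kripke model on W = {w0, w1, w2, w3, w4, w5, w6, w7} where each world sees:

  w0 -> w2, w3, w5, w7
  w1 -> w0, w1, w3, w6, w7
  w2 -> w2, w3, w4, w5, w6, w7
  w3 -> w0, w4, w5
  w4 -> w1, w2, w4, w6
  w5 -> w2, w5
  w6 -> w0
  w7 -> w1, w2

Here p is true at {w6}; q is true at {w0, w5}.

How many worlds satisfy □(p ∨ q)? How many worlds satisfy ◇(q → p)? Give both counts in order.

1 and 7

For □(p ∨ q):
w0: successors {w2, w3, w5, w7}; p ∨ q there: w2:F, w3:F, w5:T, w7:F. ✗
w1: successors {w0, w1, w3, w6, w7}; p ∨ q there: w0:T, w1:F, w3:F, w6:T, w7:F. ✗
w2: successors {w2, w3, w4, w5, w6, w7}; p ∨ q there: w2:F, w3:F, w4:F, w5:T, w6:T, w7:F. ✗
w3: successors {w0, w4, w5}; p ∨ q there: w0:T, w4:F, w5:T. ✗
w4: successors {w1, w2, w4, w6}; p ∨ q there: w1:F, w2:F, w4:F, w6:T. ✗
w5: successors {w2, w5}; p ∨ q there: w2:F, w5:T. ✗
w6: successors {w0}; p ∨ q there: w0:T. ✓
w7: successors {w1, w2}; p ∨ q there: w1:F, w2:F. ✗
— 1 world.
For ◇(q → p):
w0: successors {w2, w3, w5, w7}; q → p there: w2:T, w3:T, w5:F, w7:T. ✓
w1: successors {w0, w1, w3, w6, w7}; q → p there: w0:F, w1:T, w3:T, w6:T, w7:T. ✓
w2: successors {w2, w3, w4, w5, w6, w7}; q → p there: w2:T, w3:T, w4:T, w5:F, w6:T, w7:T. ✓
w3: successors {w0, w4, w5}; q → p there: w0:F, w4:T, w5:F. ✓
w4: successors {w1, w2, w4, w6}; q → p there: w1:T, w2:T, w4:T, w6:T. ✓
w5: successors {w2, w5}; q → p there: w2:T, w5:F. ✓
w6: successors {w0}; q → p there: w0:F. ✗
w7: successors {w1, w2}; q → p there: w1:T, w2:T. ✓
— 7 worlds.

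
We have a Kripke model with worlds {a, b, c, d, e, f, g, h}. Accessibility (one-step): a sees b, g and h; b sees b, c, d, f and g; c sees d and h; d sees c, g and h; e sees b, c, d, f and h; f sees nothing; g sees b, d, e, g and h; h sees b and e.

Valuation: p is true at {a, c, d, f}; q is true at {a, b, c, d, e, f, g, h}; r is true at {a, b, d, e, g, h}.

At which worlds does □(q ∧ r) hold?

a: successors {b, g, h}; q ∧ r there: b:T, g:T, h:T. ✓
b: successors {b, c, d, f, g}; q ∧ r there: b:T, c:F, d:T, f:F, g:T. ✗
c: successors {d, h}; q ∧ r there: d:T, h:T. ✓
d: successors {c, g, h}; q ∧ r there: c:F, g:T, h:T. ✗
e: successors {b, c, d, f, h}; q ∧ r there: b:T, c:F, d:T, f:F, h:T. ✗
f: no successors, so □(q ∧ r) holds vacuously. ✓
g: successors {b, d, e, g, h}; q ∧ r there: b:T, d:T, e:T, g:T, h:T. ✓
h: successors {b, e}; q ∧ r there: b:T, e:T. ✓

{a, c, f, g, h}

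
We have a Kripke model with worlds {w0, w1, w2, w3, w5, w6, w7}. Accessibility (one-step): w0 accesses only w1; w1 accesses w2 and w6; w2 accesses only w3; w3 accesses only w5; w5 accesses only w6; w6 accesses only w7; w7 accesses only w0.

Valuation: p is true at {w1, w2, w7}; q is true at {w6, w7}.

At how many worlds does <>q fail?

4

w0: successors {w1}; q there: w1:F. ✗
w1: successors {w2, w6}; q there: w2:F, w6:T. ✓
w2: successors {w3}; q there: w3:F. ✗
w3: successors {w5}; q there: w5:F. ✗
w5: successors {w6}; q there: w6:T. ✓
w6: successors {w7}; q there: w7:T. ✓
w7: successors {w0}; q there: w0:F. ✗
Satisfying worlds: {w1, w5, w6}.
So <>q fails at the other 4 worlds.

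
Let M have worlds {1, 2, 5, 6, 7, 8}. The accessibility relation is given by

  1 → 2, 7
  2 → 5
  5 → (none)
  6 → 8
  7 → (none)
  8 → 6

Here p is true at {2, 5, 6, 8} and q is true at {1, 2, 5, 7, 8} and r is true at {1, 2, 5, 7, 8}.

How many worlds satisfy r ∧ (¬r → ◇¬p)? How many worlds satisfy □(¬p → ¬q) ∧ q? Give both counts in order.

For r ∧ (¬r → ◇¬p):
1: r is T, ¬r → ◇¬p is T. ✓
2: r is T, ¬r → ◇¬p is T. ✓
5: r is T, ¬r → ◇¬p is T. ✓
6: r is F, ¬r → ◇¬p is F. ✗
7: r is T, ¬r → ◇¬p is T. ✓
8: r is T, ¬r → ◇¬p is T. ✓
— 5 worlds.
For □(¬p → ¬q) ∧ q:
1: □(¬p → ¬q) is F, q is T. ✗
2: □(¬p → ¬q) is T, q is T. ✓
5: □(¬p → ¬q) is T, q is T. ✓
6: □(¬p → ¬q) is T, q is F. ✗
7: □(¬p → ¬q) is T, q is T. ✓
8: □(¬p → ¬q) is T, q is T. ✓
— 4 worlds.

5 and 4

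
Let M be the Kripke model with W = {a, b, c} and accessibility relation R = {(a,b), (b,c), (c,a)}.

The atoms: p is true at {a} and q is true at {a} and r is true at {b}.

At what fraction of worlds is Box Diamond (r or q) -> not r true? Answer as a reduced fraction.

a: Box Diamond (r or q) is F, not r is T. ✓
b: Box Diamond (r or q) is T, not r is F. ✗
c: Box Diamond (r or q) is T, not r is T. ✓
That's 2 of 3 worlds, so 2/3.

2/3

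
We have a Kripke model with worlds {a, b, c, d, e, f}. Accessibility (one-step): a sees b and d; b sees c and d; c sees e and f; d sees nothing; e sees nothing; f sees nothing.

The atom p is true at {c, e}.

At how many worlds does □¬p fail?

a: successors {b, d}; ¬p there: b:T, d:T. ✓
b: successors {c, d}; ¬p there: c:F, d:T. ✗
c: successors {e, f}; ¬p there: e:F, f:T. ✗
d: no successors, so □¬p holds vacuously. ✓
e: no successors, so □¬p holds vacuously. ✓
f: no successors, so □¬p holds vacuously. ✓
Satisfying worlds: {a, d, e, f}.
So □¬p fails at the other 2 worlds.

2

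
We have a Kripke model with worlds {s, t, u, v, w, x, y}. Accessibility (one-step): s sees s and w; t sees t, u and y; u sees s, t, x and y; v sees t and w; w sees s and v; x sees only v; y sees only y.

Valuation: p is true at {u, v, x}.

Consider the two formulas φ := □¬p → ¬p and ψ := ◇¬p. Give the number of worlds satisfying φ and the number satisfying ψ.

6 and 6

For □¬p → ¬p:
s: □¬p is T, ¬p is T. ✓
t: □¬p is F, ¬p is T. ✓
u: □¬p is F, ¬p is F. ✓
v: □¬p is T, ¬p is F. ✗
w: □¬p is F, ¬p is T. ✓
x: □¬p is F, ¬p is F. ✓
y: □¬p is T, ¬p is T. ✓
— 6 worlds.
For ◇¬p:
s: successors {s, w}; ¬p there: s:T, w:T. ✓
t: successors {t, u, y}; ¬p there: t:T, u:F, y:T. ✓
u: successors {s, t, x, y}; ¬p there: s:T, t:T, x:F, y:T. ✓
v: successors {t, w}; ¬p there: t:T, w:T. ✓
w: successors {s, v}; ¬p there: s:T, v:F. ✓
x: successors {v}; ¬p there: v:F. ✗
y: successors {y}; ¬p there: y:T. ✓
— 6 worlds.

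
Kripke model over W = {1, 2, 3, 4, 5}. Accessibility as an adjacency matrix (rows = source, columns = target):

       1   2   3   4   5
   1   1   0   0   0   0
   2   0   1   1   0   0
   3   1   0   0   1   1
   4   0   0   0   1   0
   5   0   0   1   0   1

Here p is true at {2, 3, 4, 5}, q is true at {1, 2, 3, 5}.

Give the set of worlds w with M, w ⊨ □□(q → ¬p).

1: successors {1}; □(q → ¬p) there: 1:T. ✓
2: successors {2, 3}; □(q → ¬p) there: 2:F, 3:F. ✗
3: successors {1, 4, 5}; □(q → ¬p) there: 1:T, 4:T, 5:F. ✗
4: successors {4}; □(q → ¬p) there: 4:T. ✓
5: successors {3, 5}; □(q → ¬p) there: 3:F, 5:F. ✗

{1, 4}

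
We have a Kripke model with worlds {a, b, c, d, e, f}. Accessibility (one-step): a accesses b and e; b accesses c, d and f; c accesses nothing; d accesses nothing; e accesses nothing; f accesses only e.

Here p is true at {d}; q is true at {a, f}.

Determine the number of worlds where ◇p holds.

1

a: successors {b, e}; p there: b:F, e:F. ✗
b: successors {c, d, f}; p there: c:F, d:T, f:F. ✓
c: no successors, so ◇p fails. ✗
d: no successors, so ◇p fails. ✗
e: no successors, so ◇p fails. ✗
f: successors {e}; p there: e:F. ✗
Satisfying worlds: {b}.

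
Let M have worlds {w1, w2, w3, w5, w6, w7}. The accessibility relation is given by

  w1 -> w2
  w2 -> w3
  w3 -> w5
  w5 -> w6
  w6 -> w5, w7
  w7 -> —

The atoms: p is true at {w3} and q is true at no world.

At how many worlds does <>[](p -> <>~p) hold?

w1: successors {w2}; [](p -> <>~p) there: w2:T. ✓
w2: successors {w3}; [](p -> <>~p) there: w3:T. ✓
w3: successors {w5}; [](p -> <>~p) there: w5:T. ✓
w5: successors {w6}; [](p -> <>~p) there: w6:T. ✓
w6: successors {w5, w7}; [](p -> <>~p) there: w5:T, w7:T. ✓
w7: no successors, so <>[](p -> <>~p) fails. ✗
Satisfying worlds: {w1, w2, w3, w5, w6}.

5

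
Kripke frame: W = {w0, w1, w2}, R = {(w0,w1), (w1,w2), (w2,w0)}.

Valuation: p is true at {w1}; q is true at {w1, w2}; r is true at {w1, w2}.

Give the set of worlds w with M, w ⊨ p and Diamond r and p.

{w1}

w0: p and Diamond r is F, p is F. ✗
w1: p and Diamond r is T, p is T. ✓
w2: p and Diamond r is F, p is F. ✗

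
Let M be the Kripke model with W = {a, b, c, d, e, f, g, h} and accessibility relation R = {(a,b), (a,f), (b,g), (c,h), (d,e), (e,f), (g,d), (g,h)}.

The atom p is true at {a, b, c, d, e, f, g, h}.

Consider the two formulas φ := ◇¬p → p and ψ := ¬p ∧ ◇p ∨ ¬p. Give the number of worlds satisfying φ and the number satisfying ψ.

For ◇¬p → p:
a: ◇¬p is F, p is T. ✓
b: ◇¬p is F, p is T. ✓
c: ◇¬p is F, p is T. ✓
d: ◇¬p is F, p is T. ✓
e: ◇¬p is F, p is T. ✓
f: ◇¬p is F, p is T. ✓
g: ◇¬p is F, p is T. ✓
h: ◇¬p is F, p is T. ✓
— 8 worlds.
For ¬p ∧ ◇p ∨ ¬p:
a: ¬p ∧ ◇p is F, ¬p is F. ✗
b: ¬p ∧ ◇p is F, ¬p is F. ✗
c: ¬p ∧ ◇p is F, ¬p is F. ✗
d: ¬p ∧ ◇p is F, ¬p is F. ✗
e: ¬p ∧ ◇p is F, ¬p is F. ✗
f: ¬p ∧ ◇p is F, ¬p is F. ✗
g: ¬p ∧ ◇p is F, ¬p is F. ✗
h: ¬p ∧ ◇p is F, ¬p is F. ✗
— 0 worlds.

8 and 0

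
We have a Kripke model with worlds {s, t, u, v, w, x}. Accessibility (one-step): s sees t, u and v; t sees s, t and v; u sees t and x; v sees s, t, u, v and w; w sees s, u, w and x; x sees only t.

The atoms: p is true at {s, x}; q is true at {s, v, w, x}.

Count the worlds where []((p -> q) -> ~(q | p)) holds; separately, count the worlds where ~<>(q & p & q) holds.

For []((p -> q) -> ~(q | p)):
s: successors {t, u, v}; (p -> q) -> ~(q | p) there: t:T, u:T, v:F. ✗
t: successors {s, t, v}; (p -> q) -> ~(q | p) there: s:F, t:T, v:F. ✗
u: successors {t, x}; (p -> q) -> ~(q | p) there: t:T, x:F. ✗
v: successors {s, t, u, v, w}; (p -> q) -> ~(q | p) there: s:F, t:T, u:T, v:F, w:F. ✗
w: successors {s, u, w, x}; (p -> q) -> ~(q | p) there: s:F, u:T, w:F, x:F. ✗
x: successors {t}; (p -> q) -> ~(q | p) there: t:T. ✓
— 1 world.
For ~<>(q & p & q):
s: <>(q & p & q) is F. ✓
t: <>(q & p & q) is T. ✗
u: <>(q & p & q) is T. ✗
v: <>(q & p & q) is T. ✗
w: <>(q & p & q) is T. ✗
x: <>(q & p & q) is F. ✓
— 2 worlds.

1 and 2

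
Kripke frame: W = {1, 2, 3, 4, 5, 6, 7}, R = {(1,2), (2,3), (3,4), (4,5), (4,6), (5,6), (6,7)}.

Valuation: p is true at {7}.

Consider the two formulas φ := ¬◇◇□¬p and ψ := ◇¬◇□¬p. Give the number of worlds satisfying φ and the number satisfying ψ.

For ¬◇◇□¬p:
1: ◇◇□¬p is T. ✗
2: ◇◇□¬p is T. ✗
3: ◇◇□¬p is T. ✗
4: ◇◇□¬p is T. ✗
5: ◇◇□¬p is T. ✗
6: ◇◇□¬p is F. ✓
7: ◇◇□¬p is F. ✓
— 2 worlds.
For ◇¬◇□¬p:
1: successors {2}; ¬◇□¬p there: 2:F. ✗
2: successors {3}; ¬◇□¬p there: 3:F. ✗
3: successors {4}; ¬◇□¬p there: 4:F. ✗
4: successors {5, 6}; ¬◇□¬p there: 5:T, 6:F. ✓
5: successors {6}; ¬◇□¬p there: 6:F. ✗
6: successors {7}; ¬◇□¬p there: 7:T. ✓
7: no successors, so ◇¬◇□¬p fails. ✗
— 2 worlds.

2 and 2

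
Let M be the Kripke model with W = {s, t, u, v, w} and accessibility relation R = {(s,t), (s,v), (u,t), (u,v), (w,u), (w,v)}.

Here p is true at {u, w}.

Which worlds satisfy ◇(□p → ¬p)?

{s, u, w}

s: successors {t, v}; □p → ¬p there: t:T, v:T. ✓
t: no successors, so ◇(□p → ¬p) fails. ✗
u: successors {t, v}; □p → ¬p there: t:T, v:T. ✓
v: no successors, so ◇(□p → ¬p) fails. ✗
w: successors {u, v}; □p → ¬p there: u:T, v:T. ✓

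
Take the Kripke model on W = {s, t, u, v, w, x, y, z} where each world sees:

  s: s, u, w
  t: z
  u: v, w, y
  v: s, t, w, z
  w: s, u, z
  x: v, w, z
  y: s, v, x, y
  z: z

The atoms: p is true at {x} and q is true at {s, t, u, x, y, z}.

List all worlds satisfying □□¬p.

{s, t, v, w, x, z}

s: successors {s, u, w}; □¬p there: s:T, u:T, w:T. ✓
t: successors {z}; □¬p there: z:T. ✓
u: successors {v, w, y}; □¬p there: v:T, w:T, y:F. ✗
v: successors {s, t, w, z}; □¬p there: s:T, t:T, w:T, z:T. ✓
w: successors {s, u, z}; □¬p there: s:T, u:T, z:T. ✓
x: successors {v, w, z}; □¬p there: v:T, w:T, z:T. ✓
y: successors {s, v, x, y}; □¬p there: s:T, v:T, x:T, y:F. ✗
z: successors {z}; □¬p there: z:T. ✓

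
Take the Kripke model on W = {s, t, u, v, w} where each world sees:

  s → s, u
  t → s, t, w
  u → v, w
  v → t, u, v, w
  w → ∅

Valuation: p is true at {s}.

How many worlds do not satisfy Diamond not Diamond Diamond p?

s: successors {s, u}; not Diamond Diamond p there: s:F, u:T. ✓
t: successors {s, t, w}; not Diamond Diamond p there: s:F, t:F, w:T. ✓
u: successors {v, w}; not Diamond Diamond p there: v:F, w:T. ✓
v: successors {t, u, v, w}; not Diamond Diamond p there: t:F, u:T, v:F, w:T. ✓
w: no successors, so Diamond not Diamond Diamond p fails. ✗
Satisfying worlds: {s, t, u, v}.
So Diamond not Diamond Diamond p fails at the other 1 world.

1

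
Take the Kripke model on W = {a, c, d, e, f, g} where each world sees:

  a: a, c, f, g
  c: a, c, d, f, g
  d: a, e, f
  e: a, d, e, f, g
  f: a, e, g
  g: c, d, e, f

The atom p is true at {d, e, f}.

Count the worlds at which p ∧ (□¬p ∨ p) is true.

a: p is F, □¬p ∨ p is F. ✗
c: p is F, □¬p ∨ p is F. ✗
d: p is T, □¬p ∨ p is T. ✓
e: p is T, □¬p ∨ p is T. ✓
f: p is T, □¬p ∨ p is T. ✓
g: p is F, □¬p ∨ p is F. ✗
Satisfying worlds: {d, e, f}.

3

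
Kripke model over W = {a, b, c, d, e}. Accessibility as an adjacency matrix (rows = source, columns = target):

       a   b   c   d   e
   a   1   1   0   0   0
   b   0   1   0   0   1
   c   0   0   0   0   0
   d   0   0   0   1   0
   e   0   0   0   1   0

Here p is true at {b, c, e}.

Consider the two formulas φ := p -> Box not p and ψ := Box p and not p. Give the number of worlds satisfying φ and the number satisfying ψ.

For p -> Box not p:
a: p is F, Box not p is F. ✓
b: p is T, Box not p is F. ✗
c: p is T, Box not p is T. ✓
d: p is F, Box not p is T. ✓
e: p is T, Box not p is T. ✓
— 4 worlds.
For Box p and not p:
a: Box p is F, not p is T. ✗
b: Box p is T, not p is F. ✗
c: Box p is T, not p is F. ✗
d: Box p is F, not p is T. ✗
e: Box p is F, not p is F. ✗
— 0 worlds.

4 and 0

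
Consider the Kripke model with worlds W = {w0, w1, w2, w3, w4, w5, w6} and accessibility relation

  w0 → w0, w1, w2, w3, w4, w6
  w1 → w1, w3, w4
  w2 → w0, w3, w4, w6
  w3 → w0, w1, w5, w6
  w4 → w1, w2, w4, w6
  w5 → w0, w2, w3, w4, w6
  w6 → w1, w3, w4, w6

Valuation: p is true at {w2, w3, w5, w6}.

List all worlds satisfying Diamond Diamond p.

w0: successors {w0, w1, w2, w3, w4, w6}; Diamond p there: w0:T, w1:T, w2:T, w3:T, w4:T, w6:T. ✓
w1: successors {w1, w3, w4}; Diamond p there: w1:T, w3:T, w4:T. ✓
w2: successors {w0, w3, w4, w6}; Diamond p there: w0:T, w3:T, w4:T, w6:T. ✓
w3: successors {w0, w1, w5, w6}; Diamond p there: w0:T, w1:T, w5:T, w6:T. ✓
w4: successors {w1, w2, w4, w6}; Diamond p there: w1:T, w2:T, w4:T, w6:T. ✓
w5: successors {w0, w2, w3, w4, w6}; Diamond p there: w0:T, w2:T, w3:T, w4:T, w6:T. ✓
w6: successors {w1, w3, w4, w6}; Diamond p there: w1:T, w3:T, w4:T, w6:T. ✓

{w0, w1, w2, w3, w4, w5, w6}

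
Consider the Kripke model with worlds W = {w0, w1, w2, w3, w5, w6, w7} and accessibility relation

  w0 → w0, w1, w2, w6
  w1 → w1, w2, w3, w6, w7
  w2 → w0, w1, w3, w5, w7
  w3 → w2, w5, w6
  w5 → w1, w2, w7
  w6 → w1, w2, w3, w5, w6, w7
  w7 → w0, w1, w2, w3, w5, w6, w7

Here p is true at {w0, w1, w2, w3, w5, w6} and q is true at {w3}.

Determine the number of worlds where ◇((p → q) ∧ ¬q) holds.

w0: successors {w0, w1, w2, w6}; (p → q) ∧ ¬q there: w0:F, w1:F, w2:F, w6:F. ✗
w1: successors {w1, w2, w3, w6, w7}; (p → q) ∧ ¬q there: w1:F, w2:F, w3:F, w6:F, w7:T. ✓
w2: successors {w0, w1, w3, w5, w7}; (p → q) ∧ ¬q there: w0:F, w1:F, w3:F, w5:F, w7:T. ✓
w3: successors {w2, w5, w6}; (p → q) ∧ ¬q there: w2:F, w5:F, w6:F. ✗
w5: successors {w1, w2, w7}; (p → q) ∧ ¬q there: w1:F, w2:F, w7:T. ✓
w6: successors {w1, w2, w3, w5, w6, w7}; (p → q) ∧ ¬q there: w1:F, w2:F, w3:F, w5:F, w6:F, w7:T. ✓
w7: successors {w0, w1, w2, w3, w5, w6, w7}; (p → q) ∧ ¬q there: w0:F, w1:F, w2:F, w3:F, w5:F, w6:F, w7:T. ✓
Satisfying worlds: {w1, w2, w5, w6, w7}.

5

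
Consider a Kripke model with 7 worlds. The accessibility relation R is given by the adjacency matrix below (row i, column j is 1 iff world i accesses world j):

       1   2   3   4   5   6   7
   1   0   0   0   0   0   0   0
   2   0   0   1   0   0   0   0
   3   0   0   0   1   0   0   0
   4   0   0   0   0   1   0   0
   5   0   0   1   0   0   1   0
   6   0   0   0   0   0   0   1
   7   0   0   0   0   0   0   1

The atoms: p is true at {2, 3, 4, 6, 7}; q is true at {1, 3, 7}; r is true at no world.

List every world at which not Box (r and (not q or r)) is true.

{2, 3, 4, 5, 6, 7}

1: Box (r and (not q or r)) is T. ✗
2: Box (r and (not q or r)) is F. ✓
3: Box (r and (not q or r)) is F. ✓
4: Box (r and (not q or r)) is F. ✓
5: Box (r and (not q or r)) is F. ✓
6: Box (r and (not q or r)) is F. ✓
7: Box (r and (not q or r)) is F. ✓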